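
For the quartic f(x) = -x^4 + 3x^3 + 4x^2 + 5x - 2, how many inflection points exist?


Inflection points occur where f''(x) = 0 and concavity changes.
f(x) = -x^4 + 3x^3 + 4x^2 + 5x - 2
f'(x) = -4x^3 + 9x^2 + 8x + 5
f''(x) = -12x^2 + 18x + 8
This is a quadratic in x. Use the discriminant to count real roots.
Discriminant = (18)^2 - 4 * (-12) * 8
= 324 - (-384)
= 708
Since discriminant > 0, f''(x) = 0 has 2 distinct real solutions.
A quadratic with two distinct real roots changes sign at each root, so concavity changes at both.
Number of inflection points: 2

2


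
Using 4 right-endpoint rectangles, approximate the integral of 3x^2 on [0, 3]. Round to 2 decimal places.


Right Riemann sum uses right endpoints of each subinterval.
Interval: [0, 3], n = 4
dx = (3 - 0) / 4 = 3/4
Right endpoints: [3/4, 3/2, 9/4, 3]
f values: [27/16, 27/4, 243/16, 27]
Sum = dx * (sum of f values)
= 3/4 * 405/8
= 1215/32 ≈ 37.97

37.97


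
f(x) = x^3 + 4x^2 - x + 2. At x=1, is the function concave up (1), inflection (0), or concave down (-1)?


Concavity is determined by the sign of f''(x).
f(x) = x^3 + 4x^2 - x + 2
f'(x) = 3x^2 + 8x - 1
f''(x) = 6x + 8
f''(1) = 6 * 1 + 8
= 6 + 8
= 14
Since f''(1) > 0, the function is concave up (1)

1


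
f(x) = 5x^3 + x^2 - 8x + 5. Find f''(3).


First derivative:
f'(x) = 15x^2 + 2x - 8
Second derivative:
f''(x) = 30x + 2
Substitute x = 3:
f''(3) = 30 * 3 + 2
= 90 + 2
= 92

92


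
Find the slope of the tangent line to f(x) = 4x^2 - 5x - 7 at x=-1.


The slope of the tangent line equals f'(x) at the point.
f(x) = 4x^2 - 5x - 7
f'(x) = 8x - 5
At x = -1:
f'(-1) = 8 * (-1) - 5
= -8 - 5
= -13

-13


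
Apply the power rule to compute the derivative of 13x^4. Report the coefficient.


We apply the power rule: d/dx [ax^n] = a*n * x^(n-1)
d/dx [13x^4]
= 13 * 4 * x^(4-1)
= 52x^3
The coefficient is 52

52


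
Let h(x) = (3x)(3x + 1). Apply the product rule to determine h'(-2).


Let u(x) = 3x and v(x) = 3x + 1
u'(x) = 3
v'(x) = 3
Product rule: h'(x) = u'(x)*v(x) + u(x)*v'(x)
= 3 * (3x + 1) + (3x) * 3
At x = -2:
u(-2) = 3 * (-2) + 0 = -6
v(-2) = 3 * (-2) + 1 = -5
h'(-2) = 3 * (-5) + (-6) * 3
= -15 - 18
= -33

-33


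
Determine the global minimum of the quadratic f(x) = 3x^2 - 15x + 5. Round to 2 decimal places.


For a quadratic f(x) = ax^2 + bx + c with a > 0, the minimum is at the vertex.
Vertex x-coordinate: x = -b/(2a)
x = -(-15) / (2 * 3)
x = 15/6 = 5/2
Substitute back to find the minimum value:
f(5/2) = 3 * (5/2)^2 - 15 * (5/2) + 5
= 75/4 - 75/2 + 5
= -55/4 = -13.75

-13.75


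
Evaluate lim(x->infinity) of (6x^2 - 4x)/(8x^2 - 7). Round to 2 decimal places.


For limits at infinity with equal-degree polynomials,
we compare leading coefficients.
Numerator leading term: 6x^2
Denominator leading term: 8x^2
Divide both by x^2:
lim = (6 - 4/x) / (8 - 7/x^2)
As x -> infinity, the 1/x and 1/x^2 terms vanish:
= 6/8 = 3/4 = 0.75

0.75


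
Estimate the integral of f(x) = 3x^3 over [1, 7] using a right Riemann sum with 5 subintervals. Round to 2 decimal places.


Right Riemann sum uses right endpoints of each subinterval.
Interval: [1, 7], n = 5
dx = (7 - 1) / 5 = 6/5
Right endpoints: [11/5, 17/5, 23/5, 29/5, 7]
f values: [3993/125, 14739/125, 36501/125, 73167/125, 1029]
Sum = dx * (sum of f values)
= 6/5 * 10281/5
= 61686/25 = 2467.44

2467.44


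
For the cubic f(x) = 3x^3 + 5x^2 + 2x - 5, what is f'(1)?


Differentiate f(x) = 3x^3 + 5x^2 + 2x - 5 term by term:
f'(x) = 9x^2 + 10x + 2
Substitute x = 1:
f'(1) = 9 * 1^2 + 10 * 1 + 2
= 9 + 10 + 2
= 21

21


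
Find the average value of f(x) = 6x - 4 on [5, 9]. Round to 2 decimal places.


Average value = 1/(b-a) * integral from a to b of f(x) dx
First compute the integral of 6x - 4:
F(x) = 3x^2 - 4x
F(9) = 3 * 81 - 4 * 9 = 207
F(5) = 3 * 25 - 4 * 5 = 55
Integral = 207 - 55 = 152
Average = 152 / (9 - 5) = 152 / 4
= 38 = 38.00

38.00


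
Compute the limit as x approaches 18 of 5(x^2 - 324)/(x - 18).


Direct substitution gives 0/0, so we factor the numerator.
Factor: 5(x^2 - 324) = 5 * (x - 18)(x + 18)
Cancel the common factor (x - 18):
5(x^2 - 324)/(x - 18) = 5 * (x + 18)
Now substitute x = 18:
= 5 * (18 + 18) = 180

180


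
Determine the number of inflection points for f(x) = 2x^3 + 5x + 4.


Inflection points occur where f''(x) = 0 and concavity changes.
f(x) = 2x^3 + 5x + 4
f'(x) = 6x^2 + 5
f''(x) = 12x
Set f''(x) = 0:
12x = 0
x = 0 / 12 = 0
Since f''(x) is linear (degree 1), it changes sign at this point.
Therefore there is exactly 1 inflection point.

1


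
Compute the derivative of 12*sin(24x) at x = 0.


Apply the chain rule to differentiate 12*sin(24x):
d/dx [12*sin(24x)]
= 12 * cos(24x) * d/dx(24x)
= 12 * 24 * cos(24x)
= 288 * cos(24x)
Evaluate at x = 0:
= 288 * cos(0)
= 288 * 1
= 288

288


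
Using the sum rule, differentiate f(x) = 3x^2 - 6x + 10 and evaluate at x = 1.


Differentiate term by term using power and sum rules:
f(x) = 3x^2 - 6x + 10
f'(x) = 6x - 6
Substitute x = 1:
f'(1) = 6 * 1 - 6
= 6 - 6
= 0

0


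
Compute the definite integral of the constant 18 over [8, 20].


The integral of a constant k over [a, b] equals k * (b - a).
integral from 8 to 20 of 18 dx
= 18 * (20 - 8)
= 18 * 12
= 216

216


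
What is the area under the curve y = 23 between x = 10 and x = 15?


The area under a constant function y = 23 is a rectangle.
Width = 15 - 10 = 5
Height = 23
Area = width * height
= 5 * 23
= 115

115


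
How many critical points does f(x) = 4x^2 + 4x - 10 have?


Find where f'(x) = 0:
f'(x) = 8x + 4
Set f'(x) = 0:
8x + 4 = 0
x = -4 / 8 = -1/2
This is a linear equation in x, so there is exactly one solution.
Number of critical points: 1

1


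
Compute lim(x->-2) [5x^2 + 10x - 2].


Since polynomials are continuous, we use direct substitution.
lim(x->-2) of 5x^2 + 10x - 2
= 5 * (-2)^2 + 10 * (-2) - 2
= 20 - 20 - 2
= -2

-2


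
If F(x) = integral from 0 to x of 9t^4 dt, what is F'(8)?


By the Fundamental Theorem of Calculus (Part 1):
If F(x) = integral from 0 to x of f(t) dt, then F'(x) = f(x)
Here f(t) = 9t^4
So F'(x) = 9x^4
Evaluate at x = 8:
F'(8) = 9 * 8^4
= 9 * 4096
= 36864

36864


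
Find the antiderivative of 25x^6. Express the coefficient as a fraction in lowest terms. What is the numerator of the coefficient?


Apply the power rule for integration:
integral of ax^n dx = a/(n+1) * x^(n+1) + C
integral of 25x^6 dx
= 25/7 * x^7 + C
The coefficient in lowest terms is 25/7, and its numerator is 25

25


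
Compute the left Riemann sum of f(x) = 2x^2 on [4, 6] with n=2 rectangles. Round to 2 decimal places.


Left Riemann sum uses left endpoints of each subinterval.
Interval: [4, 6], n = 2
dx = (6 - 4) / 2 = 1
Left endpoints: [4, 5]
f values: [32, 50]
Sum = dx * (sum of f values)
= 1 * 82
= 82 = 82.00

82.00


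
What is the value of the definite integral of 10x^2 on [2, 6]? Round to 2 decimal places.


Find the antiderivative of 10x^2:
F(x) = 10/3 * x^3
Apply the Fundamental Theorem of Calculus:
F(6) - F(2)
= 10/3 * 6^3 - 10/3 * 2^3
= 10/3 * (216 - 8)
= 10/3 * 208
= 2080/3 ≈ 693.33

693.33


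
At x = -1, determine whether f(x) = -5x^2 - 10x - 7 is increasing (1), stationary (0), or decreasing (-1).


Compute f'(x) to determine behavior:
f'(x) = -10x - 10
f'(-1) = -10 * (-1) - 10
= 10 - 10
= 0
Since f'(-1) = 0, the function is stationary (0)

0


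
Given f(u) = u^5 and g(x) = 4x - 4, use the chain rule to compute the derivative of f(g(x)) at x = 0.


Using the chain rule: (f(g(x)))' = f'(g(x)) * g'(x)
First, find g(0):
g(0) = 4 * 0 - 4 = -4
Next, f'(u) = 5u^4
And g'(x) = 4
So f'(g(0)) * g'(0)
= 5 * (-4)^4 * 4
= 5 * 256 * 4
= 5120

5120


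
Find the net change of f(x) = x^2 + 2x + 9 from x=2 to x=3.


Net change = f(b) - f(a)
f(x) = x^2 + 2x + 9
Compute f(3):
f(3) = 1 * 3^2 + 2 * 3 + 9
= 9 + 6 + 9
= 24
Compute f(2):
f(2) = 1 * 2^2 + 2 * 2 + 9
= 4 + 4 + 9
= 17
Net change = 24 - 17 = 7

7


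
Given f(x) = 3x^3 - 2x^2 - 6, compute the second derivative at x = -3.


First derivative:
f'(x) = 9x^2 - 4x
Second derivative:
f''(x) = 18x - 4
Substitute x = -3:
f''(-3) = 18 * (-3) - 4
= -54 - 4
= -58

-58


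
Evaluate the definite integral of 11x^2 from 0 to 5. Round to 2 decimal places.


Find the antiderivative of 11x^2:
F(x) = 11/3 * x^3
Apply the Fundamental Theorem of Calculus:
F(5) - F(0)
= 11/3 * 5^3 - 11/3 * 0^3
= 11/3 * (125 - 0)
= 11/3 * 125
= 1375/3 ≈ 458.33

458.33


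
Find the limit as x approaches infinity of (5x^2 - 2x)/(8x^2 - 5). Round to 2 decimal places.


For limits at infinity with equal-degree polynomials,
we compare leading coefficients.
Numerator leading term: 5x^2
Denominator leading term: 8x^2
Divide both by x^2:
lim = (5 - 2/x) / (8 - 5/x^2)
As x -> infinity, the 1/x and 1/x^2 terms vanish:
= 5/8 ≈ 0.63

0.63


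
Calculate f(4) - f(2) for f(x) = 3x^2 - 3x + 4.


Net change = f(b) - f(a)
f(x) = 3x^2 - 3x + 4
Compute f(4):
f(4) = 3 * 4^2 - 3 * 4 + 4
= 48 - 12 + 4
= 40
Compute f(2):
f(2) = 3 * 2^2 - 3 * 2 + 4
= 12 - 6 + 4
= 10
Net change = 40 - 10 = 30

30


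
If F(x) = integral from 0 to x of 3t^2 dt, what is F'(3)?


By the Fundamental Theorem of Calculus (Part 1):
If F(x) = integral from 0 to x of f(t) dt, then F'(x) = f(x)
Here f(t) = 3t^2
So F'(x) = 3x^2
Evaluate at x = 3:
F'(3) = 3 * 3^2
= 3 * 9
= 27

27


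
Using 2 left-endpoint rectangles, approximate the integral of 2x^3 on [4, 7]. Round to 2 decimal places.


Left Riemann sum uses left endpoints of each subinterval.
Interval: [4, 7], n = 2
dx = (7 - 4) / 2 = 3/2
Left endpoints: [4, 11/2]
f values: [128, 1331/4]
Sum = dx * (sum of f values)
= 3/2 * 1843/4
= 5529/8 ≈ 691.13

691.13


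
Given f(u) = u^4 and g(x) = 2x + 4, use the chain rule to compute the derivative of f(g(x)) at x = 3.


Using the chain rule: (f(g(x)))' = f'(g(x)) * g'(x)
First, find g(3):
g(3) = 2 * 3 + 4 = 10
Next, f'(u) = 4u^3
And g'(x) = 2
So f'(g(3)) * g'(3)
= 4 * 10^3 * 2
= 4 * 1000 * 2
= 8000

8000


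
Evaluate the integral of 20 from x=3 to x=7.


The integral of a constant k over [a, b] equals k * (b - a).
integral from 3 to 7 of 20 dx
= 20 * (7 - 3)
= 20 * 4
= 80

80


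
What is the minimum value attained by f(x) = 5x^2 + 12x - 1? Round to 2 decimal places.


For a quadratic f(x) = ax^2 + bx + c with a > 0, the minimum is at the vertex.
Vertex x-coordinate: x = -b/(2a)
x = -(12) / (2 * 5)
x = -12/10 = -6/5
Substitute back to find the minimum value:
f(-6/5) = 5 * (-6/5)^2 + 12 * (-6/5) - 1
= 36/5 - 72/5 - 1
= -41/5 = -8.20

-8.20


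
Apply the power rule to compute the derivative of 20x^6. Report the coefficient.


We apply the power rule: d/dx [ax^n] = a*n * x^(n-1)
d/dx [20x^6]
= 20 * 6 * x^(6-1)
= 120x^5
The coefficient is 120

120


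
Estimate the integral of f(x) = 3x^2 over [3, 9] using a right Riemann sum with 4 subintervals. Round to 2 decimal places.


Right Riemann sum uses right endpoints of each subinterval.
Interval: [3, 9], n = 4
dx = (9 - 3) / 4 = 3/2
Right endpoints: [9/2, 6, 15/2, 9]
f values: [243/4, 108, 675/4, 243]
Sum = dx * (sum of f values)
= 3/2 * 1161/2
= 3483/4 = 870.75

870.75


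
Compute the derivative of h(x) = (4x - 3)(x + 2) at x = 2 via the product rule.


Let u(x) = 4x - 3 and v(x) = x + 2
u'(x) = 4
v'(x) = 1
Product rule: h'(x) = u'(x)*v(x) + u(x)*v'(x)
= 4 * (x + 2) + (4x - 3) * 1
At x = 2:
u(2) = 4 * 2 - 3 = 5
v(2) = 1 * 2 + 2 = 4
h'(2) = 4 * 4 + 5 * 1
= 16 + 5
= 21

21


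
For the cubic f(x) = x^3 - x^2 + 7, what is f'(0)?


Differentiate f(x) = x^3 - x^2 + 7 term by term:
f'(x) = 3x^2 - 2x
Substitute x = 0:
f'(0) = 3 * 0^2 - 2 * 0 + 0
= 0 + 0 + 0
= 0

0


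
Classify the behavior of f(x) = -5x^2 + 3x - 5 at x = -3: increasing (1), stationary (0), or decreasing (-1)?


Compute f'(x) to determine behavior:
f'(x) = -10x + 3
f'(-3) = -10 * (-3) + 3
= 30 + 3
= 33
Since f'(-3) > 0, the function is increasing (1)

1


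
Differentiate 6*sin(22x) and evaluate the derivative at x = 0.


Apply the chain rule to differentiate 6*sin(22x):
d/dx [6*sin(22x)]
= 6 * cos(22x) * d/dx(22x)
= 6 * 22 * cos(22x)
= 132 * cos(22x)
Evaluate at x = 0:
= 132 * cos(0)
= 132 * 1
= 132

132


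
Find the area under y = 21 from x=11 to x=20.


The area under a constant function y = 21 is a rectangle.
Width = 20 - 11 = 9
Height = 21
Area = width * height
= 9 * 21
= 189

189


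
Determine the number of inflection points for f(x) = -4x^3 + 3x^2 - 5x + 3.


Inflection points occur where f''(x) = 0 and concavity changes.
f(x) = -4x^3 + 3x^2 - 5x + 3
f'(x) = -12x^2 + 6x - 5
f''(x) = -24x + 6
Set f''(x) = 0:
-24x + 6 = 0
x = -6 / (-24) = 1/4
Since f''(x) is linear (degree 1), it changes sign at this point.
Therefore there is exactly 1 inflection point.

1


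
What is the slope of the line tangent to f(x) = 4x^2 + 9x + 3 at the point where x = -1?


The slope of the tangent line equals f'(x) at the point.
f(x) = 4x^2 + 9x + 3
f'(x) = 8x + 9
At x = -1:
f'(-1) = 8 * (-1) + 9
= -8 + 9
= 1

1


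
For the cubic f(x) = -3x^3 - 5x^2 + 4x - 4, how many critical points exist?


Find where f'(x) = 0:
f(x) = -3x^3 - 5x^2 + 4x - 4
f'(x) = -9x^2 - 10x + 4
This is a quadratic in x. Use the discriminant to count real roots.
Discriminant = (-10)^2 - 4 * (-9) * 4
= 100 - (-144)
= 244
Since discriminant > 0, f'(x) = 0 has 2 real solutions.
Number of critical points: 2

2


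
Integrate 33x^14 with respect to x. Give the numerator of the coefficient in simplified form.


Apply the power rule for integration:
integral of ax^n dx = a/(n+1) * x^(n+1) + C
integral of 33x^14 dx
= 33/15 * x^15 + C
= 11/5 * x^15 + C
The coefficient in lowest terms is 11/5, and its numerator is 11

11


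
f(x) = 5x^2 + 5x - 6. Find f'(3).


Differentiate term by term using power and sum rules:
f(x) = 5x^2 + 5x - 6
f'(x) = 10x + 5
Substitute x = 3:
f'(3) = 10 * 3 + 5
= 30 + 5
= 35

35


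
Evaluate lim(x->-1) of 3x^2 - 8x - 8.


Since polynomials are continuous, we use direct substitution.
lim(x->-1) of 3x^2 - 8x - 8
= 3 * (-1)^2 - 8 * (-1) - 8
= 3 + 8 - 8
= 3

3


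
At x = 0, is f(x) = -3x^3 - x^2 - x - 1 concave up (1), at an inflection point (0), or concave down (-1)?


Concavity is determined by the sign of f''(x).
f(x) = -3x^3 - x^2 - x - 1
f'(x) = -9x^2 - 2x - 1
f''(x) = -18x - 2
f''(0) = -18 * 0 - 2
= 0 - 2
= -2
Since f''(0) < 0, the function is concave down (-1)

-1


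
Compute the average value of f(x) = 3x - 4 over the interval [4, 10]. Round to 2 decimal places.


Average value = 1/(b-a) * integral from a to b of f(x) dx
First compute the integral of 3x - 4:
F(x) = (3/2)x^2 - 4x
F(10) = 3/2 * 100 - 4 * 10 = 110
F(4) = 3/2 * 16 - 4 * 4 = 8
Integral = 110 - 8 = 102
Average = 102 / (10 - 4) = 102 / 6
= 17 = 17.00

17.00


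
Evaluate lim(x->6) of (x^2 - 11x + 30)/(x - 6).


Direct substitution gives 0/0, so we factor the numerator.
Factor: (x^2 - 11x + 30) = (x - 6)(x - 5)
Cancel the common factor (x - 6):
(x^2 - 11x + 30)/(x - 6) = (x - 5)
Now substitute x = 6:
= (6) - (5) = 1

1


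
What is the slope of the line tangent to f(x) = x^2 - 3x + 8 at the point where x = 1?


The slope of the tangent line equals f'(x) at the point.
f(x) = x^2 - 3x + 8
f'(x) = 2x - 3
At x = 1:
f'(1) = 2 * 1 - 3
= 2 - 3
= -1

-1


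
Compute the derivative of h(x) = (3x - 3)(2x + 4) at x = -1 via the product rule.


Let u(x) = 3x - 3 and v(x) = 2x + 4
u'(x) = 3
v'(x) = 2
Product rule: h'(x) = u'(x)*v(x) + u(x)*v'(x)
= 3 * (2x + 4) + (3x - 3) * 2
At x = -1:
u(-1) = 3 * (-1) - 3 = -6
v(-1) = 2 * (-1) + 4 = 2
h'(-1) = 3 * 2 + (-6) * 2
= 6 - 12
= -6

-6


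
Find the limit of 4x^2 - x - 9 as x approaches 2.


Since polynomials are continuous, we use direct substitution.
lim(x->2) of 4x^2 - x - 9
= 4 * 2^2 - 1 * 2 - 9
= 16 - 2 - 9
= 5

5


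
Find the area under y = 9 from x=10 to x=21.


The area under a constant function y = 9 is a rectangle.
Width = 21 - 10 = 11
Height = 9
Area = width * height
= 11 * 9
= 99

99


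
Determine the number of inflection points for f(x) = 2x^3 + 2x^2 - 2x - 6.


Inflection points occur where f''(x) = 0 and concavity changes.
f(x) = 2x^3 + 2x^2 - 2x - 6
f'(x) = 6x^2 + 4x - 2
f''(x) = 12x + 4
Set f''(x) = 0:
12x + 4 = 0
x = -4 / 12 = -1/3
Since f''(x) is linear (degree 1), it changes sign at this point.
Therefore there is exactly 1 inflection point.

1


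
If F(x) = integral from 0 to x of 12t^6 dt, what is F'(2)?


By the Fundamental Theorem of Calculus (Part 1):
If F(x) = integral from 0 to x of f(t) dt, then F'(x) = f(x)
Here f(t) = 12t^6
So F'(x) = 12x^6
Evaluate at x = 2:
F'(2) = 12 * 2^6
= 12 * 64
= 768

768


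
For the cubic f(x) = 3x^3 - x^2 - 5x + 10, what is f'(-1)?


Differentiate f(x) = 3x^3 - x^2 - 5x + 10 term by term:
f'(x) = 9x^2 - 2x - 5
Substitute x = -1:
f'(-1) = 9 * (-1)^2 - 2 * (-1) - 5
= 9 + 2 - 5
= 6

6


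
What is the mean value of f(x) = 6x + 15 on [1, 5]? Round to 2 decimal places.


Average value = 1/(b-a) * integral from a to b of f(x) dx
First compute the integral of 6x + 15:
F(x) = 3x^2 + 15x
F(5) = 3 * 25 + 15 * 5 = 150
F(1) = 3 * 1 + 15 * 1 = 18
Integral = 150 - 18 = 132
Average = 132 / (5 - 1) = 132 / 4
= 33 = 33.00

33.00


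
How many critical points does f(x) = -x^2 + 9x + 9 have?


Find where f'(x) = 0:
f'(x) = -2x + 9
Set f'(x) = 0:
-2x + 9 = 0
x = -9 / (-2) = 9/2
This is a linear equation in x, so there is exactly one solution.
Number of critical points: 1

1


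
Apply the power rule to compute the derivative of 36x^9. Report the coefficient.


We apply the power rule: d/dx [ax^n] = a*n * x^(n-1)
d/dx [36x^9]
= 36 * 9 * x^(9-1)
= 324x^8
The coefficient is 324

324


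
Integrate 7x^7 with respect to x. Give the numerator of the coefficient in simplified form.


Apply the power rule for integration:
integral of ax^n dx = a/(n+1) * x^(n+1) + C
integral of 7x^7 dx
= 7/8 * x^8 + C
The coefficient in lowest terms is 7/8, and its numerator is 7

7


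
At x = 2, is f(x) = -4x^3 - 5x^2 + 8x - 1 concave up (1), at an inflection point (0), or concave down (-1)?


Concavity is determined by the sign of f''(x).
f(x) = -4x^3 - 5x^2 + 8x - 1
f'(x) = -12x^2 - 10x + 8
f''(x) = -24x - 10
f''(2) = -24 * 2 - 10
= -48 - 10
= -58
Since f''(2) < 0, the function is concave down (-1)

-1


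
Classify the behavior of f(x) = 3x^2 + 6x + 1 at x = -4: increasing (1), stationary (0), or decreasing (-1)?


Compute f'(x) to determine behavior:
f'(x) = 6x + 6
f'(-4) = 6 * (-4) + 6
= -24 + 6
= -18
Since f'(-4) < 0, the function is decreasing (-1)

-1


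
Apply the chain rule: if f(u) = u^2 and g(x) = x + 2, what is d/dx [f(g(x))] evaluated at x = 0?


Using the chain rule: (f(g(x)))' = f'(g(x)) * g'(x)
First, find g(0):
g(0) = 1 * 0 + 2 = 2
Next, f'(u) = 2u
And g'(x) = 1
So f'(g(0)) * g'(0)
= 2 * 2 * 1
= 4

4


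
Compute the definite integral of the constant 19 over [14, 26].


The integral of a constant k over [a, b] equals k * (b - a).
integral from 14 to 26 of 19 dx
= 19 * (26 - 14)
= 19 * 12
= 228

228


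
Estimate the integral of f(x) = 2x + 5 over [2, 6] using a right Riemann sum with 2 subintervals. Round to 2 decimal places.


Right Riemann sum uses right endpoints of each subinterval.
Interval: [2, 6], n = 2
dx = (6 - 2) / 2 = 2
Right endpoints: [4, 6]
f values: [13, 17]
Sum = dx * (sum of f values)
= 2 * 30
= 60 = 60.00

60.00


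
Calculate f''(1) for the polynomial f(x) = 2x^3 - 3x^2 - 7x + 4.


First derivative:
f'(x) = 6x^2 - 6x - 7
Second derivative:
f''(x) = 12x - 6
Substitute x = 1:
f''(1) = 12 * 1 - 6
= 12 - 6
= 6

6


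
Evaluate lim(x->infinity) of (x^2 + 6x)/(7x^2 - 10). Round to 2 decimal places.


For limits at infinity with equal-degree polynomials,
we compare leading coefficients.
Numerator leading term: x^2
Denominator leading term: 7x^2
Divide both by x^2:
lim = (1 + 6/x) / (7 - 10/x^2)
As x -> infinity, the 1/x and 1/x^2 terms vanish:
= 1/7 ≈ 0.14

0.14


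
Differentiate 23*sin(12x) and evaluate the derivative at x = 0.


Apply the chain rule to differentiate 23*sin(12x):
d/dx [23*sin(12x)]
= 23 * cos(12x) * d/dx(12x)
= 23 * 12 * cos(12x)
= 276 * cos(12x)
Evaluate at x = 0:
= 276 * cos(0)
= 276 * 1
= 276

276


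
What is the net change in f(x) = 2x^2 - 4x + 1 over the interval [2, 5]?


Net change = f(b) - f(a)
f(x) = 2x^2 - 4x + 1
Compute f(5):
f(5) = 2 * 5^2 - 4 * 5 + 1
= 50 - 20 + 1
= 31
Compute f(2):
f(2) = 2 * 2^2 - 4 * 2 + 1
= 8 - 8 + 1
= 1
Net change = 31 - 1 = 30

30


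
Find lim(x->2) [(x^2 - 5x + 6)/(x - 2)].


Direct substitution gives 0/0, so we factor the numerator.
Factor: (x^2 - 5x + 6) = (x - 2)(x - 3)
Cancel the common factor (x - 2):
(x^2 - 5x + 6)/(x - 2) = (x - 3)
Now substitute x = 2:
= (2) - (3) = -1

-1


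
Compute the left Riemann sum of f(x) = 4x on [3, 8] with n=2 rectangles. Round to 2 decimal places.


Left Riemann sum uses left endpoints of each subinterval.
Interval: [3, 8], n = 2
dx = (8 - 3) / 2 = 5/2
Left endpoints: [3, 11/2]
f values: [12, 22]
Sum = dx * (sum of f values)
= 5/2 * 34
= 85 = 85.00

85.00


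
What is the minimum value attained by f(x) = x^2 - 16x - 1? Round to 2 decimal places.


For a quadratic f(x) = ax^2 + bx + c with a > 0, the minimum is at the vertex.
Vertex x-coordinate: x = -b/(2a)
x = -(-16) / (2 * 1)
x = 16/2 = 8
Substitute back to find the minimum value:
f(8) = 1 * 8^2 - 16 * 8 - 1
= 64 - 128 - 1
= -65 = -65.00

-65.00


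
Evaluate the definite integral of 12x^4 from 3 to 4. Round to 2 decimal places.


Find the antiderivative of 12x^4:
F(x) = 12/5 * x^5
Apply the Fundamental Theorem of Calculus:
F(4) - F(3)
= 12/5 * 4^5 - 12/5 * 3^5
= 12/5 * (1024 - 243)
= 12/5 * 781
= 9372/5 = 1874.40

1874.40


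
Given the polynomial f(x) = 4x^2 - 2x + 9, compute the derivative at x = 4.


Differentiate term by term using power and sum rules:
f(x) = 4x^2 - 2x + 9
f'(x) = 8x - 2
Substitute x = 4:
f'(4) = 8 * 4 - 2
= 32 - 2
= 30

30


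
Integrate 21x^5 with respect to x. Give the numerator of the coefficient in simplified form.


Apply the power rule for integration:
integral of ax^n dx = a/(n+1) * x^(n+1) + C
integral of 21x^5 dx
= 21/6 * x^6 + C
= 7/2 * x^6 + C
The coefficient in lowest terms is 7/2, and its numerator is 7

7


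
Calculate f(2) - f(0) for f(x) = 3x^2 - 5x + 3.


Net change = f(b) - f(a)
f(x) = 3x^2 - 5x + 3
Compute f(2):
f(2) = 3 * 2^2 - 5 * 2 + 3
= 12 - 10 + 3
= 5
Compute f(0):
f(0) = 3 * 0^2 - 5 * 0 + 3
= 0 + 0 + 3
= 3
Net change = 5 - 3 = 2

2


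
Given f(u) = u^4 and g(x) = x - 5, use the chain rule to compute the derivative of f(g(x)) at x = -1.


Using the chain rule: (f(g(x)))' = f'(g(x)) * g'(x)
First, find g(-1):
g(-1) = 1 * (-1) - 5 = -6
Next, f'(u) = 4u^3
And g'(x) = 1
So f'(g(-1)) * g'(-1)
= 4 * (-6)^3 * 1
= 4 * (-216) * 1
= -864

-864


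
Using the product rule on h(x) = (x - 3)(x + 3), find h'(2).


Let u(x) = x - 3 and v(x) = x + 3
u'(x) = 1
v'(x) = 1
Product rule: h'(x) = u'(x)*v(x) + u(x)*v'(x)
= 1 * (x + 3) + (x - 3) * 1
At x = 2:
u(2) = 1 * 2 - 3 = -1
v(2) = 1 * 2 + 3 = 5
h'(2) = 1 * 5 + (-1) * 1
= 5 - 1
= 4

4


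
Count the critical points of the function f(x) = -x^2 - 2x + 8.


Find where f'(x) = 0:
f'(x) = -2x - 2
Set f'(x) = 0:
-2x - 2 = 0
x = 2 / (-2) = -1
This is a linear equation in x, so there is exactly one solution.
Number of critical points: 1

1


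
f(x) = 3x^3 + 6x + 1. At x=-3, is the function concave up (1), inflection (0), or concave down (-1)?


Concavity is determined by the sign of f''(x).
f(x) = 3x^3 + 6x + 1
f'(x) = 9x^2 + 6
f''(x) = 18x
f''(-3) = 18 * (-3) + 0
= -54 + 0
= -54
Since f''(-3) < 0, the function is concave down (-1)

-1


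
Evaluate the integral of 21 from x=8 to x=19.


The integral of a constant k over [a, b] equals k * (b - a).
integral from 8 to 19 of 21 dx
= 21 * (19 - 8)
= 21 * 11
= 231

231


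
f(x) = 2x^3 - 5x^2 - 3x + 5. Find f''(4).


First derivative:
f'(x) = 6x^2 - 10x - 3
Second derivative:
f''(x) = 12x - 10
Substitute x = 4:
f''(4) = 12 * 4 - 10
= 48 - 10
= 38

38


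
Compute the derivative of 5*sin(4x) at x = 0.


Apply the chain rule to differentiate 5*sin(4x):
d/dx [5*sin(4x)]
= 5 * cos(4x) * d/dx(4x)
= 5 * 4 * cos(4x)
= 20 * cos(4x)
Evaluate at x = 0:
= 20 * cos(0)
= 20 * 1
= 20

20


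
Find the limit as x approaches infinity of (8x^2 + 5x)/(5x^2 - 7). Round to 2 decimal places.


For limits at infinity with equal-degree polynomials,
we compare leading coefficients.
Numerator leading term: 8x^2
Denominator leading term: 5x^2
Divide both by x^2:
lim = (8 + 5/x) / (5 - 7/x^2)
As x -> infinity, the 1/x and 1/x^2 terms vanish:
= 8/5 = 1.60

1.60


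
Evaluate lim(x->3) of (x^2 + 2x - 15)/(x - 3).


Direct substitution gives 0/0, so we factor the numerator.
Factor: (x^2 + 2x - 15) = (x - 3)(x + 5)
Cancel the common factor (x - 3):
(x^2 + 2x - 15)/(x - 3) = (x + 5)
Now substitute x = 3:
= (3) - (-5) = 8

8


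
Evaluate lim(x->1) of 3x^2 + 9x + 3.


Since polynomials are continuous, we use direct substitution.
lim(x->1) of 3x^2 + 9x + 3
= 3 * 1^2 + 9 * 1 + 3
= 3 + 9 + 3
= 15

15


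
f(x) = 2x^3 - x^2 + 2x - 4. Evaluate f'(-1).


Differentiate f(x) = 2x^3 - x^2 + 2x - 4 term by term:
f'(x) = 6x^2 - 2x + 2
Substitute x = -1:
f'(-1) = 6 * (-1)^2 - 2 * (-1) + 2
= 6 + 2 + 2
= 10

10


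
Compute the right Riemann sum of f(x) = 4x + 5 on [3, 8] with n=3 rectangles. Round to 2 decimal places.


Right Riemann sum uses right endpoints of each subinterval.
Interval: [3, 8], n = 3
dx = (8 - 3) / 3 = 5/3
Right endpoints: [14/3, 19/3, 8]
f values: [71/3, 91/3, 37]
Sum = dx * (sum of f values)
= 5/3 * 91
= 455/3 ≈ 151.67

151.67


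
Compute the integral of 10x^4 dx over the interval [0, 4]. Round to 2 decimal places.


Find the antiderivative of 10x^4:
F(x) = 10/5 * x^5
Apply the Fundamental Theorem of Calculus:
F(4) - F(0)
= 10/5 * 4^5 - 10/5 * 0^5
= 10/5 * (1024 - 0)
= 10/5 * 1024
= 2048 = 2048.00

2048.00


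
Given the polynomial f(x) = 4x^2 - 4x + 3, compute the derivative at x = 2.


Differentiate term by term using power and sum rules:
f(x) = 4x^2 - 4x + 3
f'(x) = 8x - 4
Substitute x = 2:
f'(2) = 8 * 2 - 4
= 16 - 4
= 12

12


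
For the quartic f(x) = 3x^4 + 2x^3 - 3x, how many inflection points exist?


Inflection points occur where f''(x) = 0 and concavity changes.
f(x) = 3x^4 + 2x^3 - 3x
f'(x) = 12x^3 + 6x^2 - 3
f''(x) = 36x^2 + 12x
This is a quadratic in x. Use the discriminant to count real roots.
Discriminant = (12)^2 - 4 * 36 * 0
= 144 - 0
= 144
Since discriminant > 0, f''(x) = 0 has 2 distinct real solutions.
A quadratic with two distinct real roots changes sign at each root, so concavity changes at both.
Number of inflection points: 2

2


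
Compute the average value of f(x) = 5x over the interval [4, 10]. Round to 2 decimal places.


Average value = 1/(b-a) * integral from a to b of f(x) dx
First compute the integral of 5x:
F(x) = (5/2)x^2
F(10) = 5/2 * 100 + 0 * 10 = 250
F(4) = 5/2 * 16 + 0 * 4 = 40
Integral = 250 - 40 = 210
Average = 210 / (10 - 4) = 210 / 6
= 35 = 35.00

35.00


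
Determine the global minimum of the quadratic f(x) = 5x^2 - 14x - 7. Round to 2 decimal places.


For a quadratic f(x) = ax^2 + bx + c with a > 0, the minimum is at the vertex.
Vertex x-coordinate: x = -b/(2a)
x = -(-14) / (2 * 5)
x = 14/10 = 7/5
Substitute back to find the minimum value:
f(7/5) = 5 * (7/5)^2 - 14 * (7/5) - 7
= 49/5 - 98/5 - 7
= -84/5 = -16.80

-16.80


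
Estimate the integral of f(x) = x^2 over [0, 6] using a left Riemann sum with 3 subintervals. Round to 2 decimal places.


Left Riemann sum uses left endpoints of each subinterval.
Interval: [0, 6], n = 3
dx = (6 - 0) / 3 = 2
Left endpoints: [0, 2, 4]
f values: [0, 4, 16]
Sum = dx * (sum of f values)
= 2 * 20
= 40 = 40.00

40.00


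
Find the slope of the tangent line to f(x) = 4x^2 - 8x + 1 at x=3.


The slope of the tangent line equals f'(x) at the point.
f(x) = 4x^2 - 8x + 1
f'(x) = 8x - 8
At x = 3:
f'(3) = 8 * 3 - 8
= 24 - 8
= 16

16


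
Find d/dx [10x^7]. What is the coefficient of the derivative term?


We apply the power rule: d/dx [ax^n] = a*n * x^(n-1)
d/dx [10x^7]
= 10 * 7 * x^(7-1)
= 70x^6
The coefficient is 70

70


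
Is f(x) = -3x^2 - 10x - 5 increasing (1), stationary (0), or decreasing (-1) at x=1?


Compute f'(x) to determine behavior:
f'(x) = -6x - 10
f'(1) = -6 * 1 - 10
= -6 - 10
= -16
Since f'(1) < 0, the function is decreasing (-1)

-1


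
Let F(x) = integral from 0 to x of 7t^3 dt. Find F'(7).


By the Fundamental Theorem of Calculus (Part 1):
If F(x) = integral from 0 to x of f(t) dt, then F'(x) = f(x)
Here f(t) = 7t^3
So F'(x) = 7x^3
Evaluate at x = 7:
F'(7) = 7 * 7^3
= 7 * 343
= 2401

2401


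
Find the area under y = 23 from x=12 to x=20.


The area under a constant function y = 23 is a rectangle.
Width = 20 - 12 = 8
Height = 23
Area = width * height
= 8 * 23
= 184

184


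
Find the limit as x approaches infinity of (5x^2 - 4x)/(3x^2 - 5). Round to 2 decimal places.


For limits at infinity with equal-degree polynomials,
we compare leading coefficients.
Numerator leading term: 5x^2
Denominator leading term: 3x^2
Divide both by x^2:
lim = (5 - 4/x) / (3 - 5/x^2)
As x -> infinity, the 1/x and 1/x^2 terms vanish:
= 5/3 ≈ 1.67

1.67


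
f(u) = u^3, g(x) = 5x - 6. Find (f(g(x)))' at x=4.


Using the chain rule: (f(g(x)))' = f'(g(x)) * g'(x)
First, find g(4):
g(4) = 5 * 4 - 6 = 14
Next, f'(u) = 3u^2
And g'(x) = 5
So f'(g(4)) * g'(4)
= 3 * 14^2 * 5
= 3 * 196 * 5
= 2940

2940


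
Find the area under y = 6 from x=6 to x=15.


The area under a constant function y = 6 is a rectangle.
Width = 15 - 6 = 9
Height = 6
Area = width * height
= 9 * 6
= 54

54


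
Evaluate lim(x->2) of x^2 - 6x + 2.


Since polynomials are continuous, we use direct substitution.
lim(x->2) of x^2 - 6x + 2
= 1 * 2^2 - 6 * 2 + 2
= 4 - 12 + 2
= -6

-6


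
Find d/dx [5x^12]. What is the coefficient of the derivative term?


We apply the power rule: d/dx [ax^n] = a*n * x^(n-1)
d/dx [5x^12]
= 5 * 12 * x^(12-1)
= 60x^11
The coefficient is 60

60


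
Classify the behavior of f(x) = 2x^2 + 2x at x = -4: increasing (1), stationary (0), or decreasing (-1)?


Compute f'(x) to determine behavior:
f'(x) = 4x + 2
f'(-4) = 4 * (-4) + 2
= -16 + 2
= -14
Since f'(-4) < 0, the function is decreasing (-1)

-1


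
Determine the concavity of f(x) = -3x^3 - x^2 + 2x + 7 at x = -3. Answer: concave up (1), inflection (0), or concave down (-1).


Concavity is determined by the sign of f''(x).
f(x) = -3x^3 - x^2 + 2x + 7
f'(x) = -9x^2 - 2x + 2
f''(x) = -18x - 2
f''(-3) = -18 * (-3) - 2
= 54 - 2
= 52
Since f''(-3) > 0, the function is concave up (1)

1


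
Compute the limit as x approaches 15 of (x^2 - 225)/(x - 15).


Direct substitution gives 0/0, so we factor the numerator.
Factor: (x^2 - 225) = (x - 15)(x + 15)
Cancel the common factor (x - 15):
(x^2 - 225)/(x - 15) = (x + 15)
Now substitute x = 15:
= (15 + 15) = 30

30


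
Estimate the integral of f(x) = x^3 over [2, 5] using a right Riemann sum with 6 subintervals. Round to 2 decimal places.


Right Riemann sum uses right endpoints of each subinterval.
Interval: [2, 5], n = 6
dx = (5 - 2) / 6 = 1/2
Right endpoints: [5/2, 3, 7/2, 4, 9/2, 5]
f values: [125/8, 27, 343/8, 64, 729/8, 125]
Sum = dx * (sum of f values)
= 1/2 * 2925/8
= 2925/16 ≈ 182.81

182.81


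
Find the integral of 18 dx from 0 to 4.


The integral of a constant k over [a, b] equals k * (b - a).
integral from 0 to 4 of 18 dx
= 18 * (4 - 0)
= 18 * 4
= 72

72


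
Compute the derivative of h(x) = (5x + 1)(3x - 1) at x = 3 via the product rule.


Let u(x) = 5x + 1 and v(x) = 3x - 1
u'(x) = 5
v'(x) = 3
Product rule: h'(x) = u'(x)*v(x) + u(x)*v'(x)
= 5 * (3x - 1) + (5x + 1) * 3
At x = 3:
u(3) = 5 * 3 + 1 = 16
v(3) = 3 * 3 - 1 = 8
h'(3) = 5 * 8 + 16 * 3
= 40 + 48
= 88

88


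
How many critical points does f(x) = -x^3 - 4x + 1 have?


Find where f'(x) = 0:
f(x) = -x^3 - 4x + 1
f'(x) = -3x^2 - 4
This is a quadratic in x. Use the discriminant to count real roots.
Discriminant = (0)^2 - 4 * (-3) * (-4)
= 0 - 48
= -48
Since discriminant < 0, f'(x) = 0 has no real solutions.
Number of critical points: 0

0


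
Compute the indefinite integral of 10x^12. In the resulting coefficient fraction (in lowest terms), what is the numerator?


Apply the power rule for integration:
integral of ax^n dx = a/(n+1) * x^(n+1) + C
integral of 10x^12 dx
= 10/13 * x^13 + C
The coefficient in lowest terms is 10/13, and its numerator is 10

10


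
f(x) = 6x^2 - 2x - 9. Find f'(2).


Differentiate term by term using power and sum rules:
f(x) = 6x^2 - 2x - 9
f'(x) = 12x - 2
Substitute x = 2:
f'(2) = 12 * 2 - 2
= 24 - 2
= 22

22


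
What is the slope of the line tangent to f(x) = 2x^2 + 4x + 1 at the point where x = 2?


The slope of the tangent line equals f'(x) at the point.
f(x) = 2x^2 + 4x + 1
f'(x) = 4x + 4
At x = 2:
f'(2) = 4 * 2 + 4
= 8 + 4
= 12

12


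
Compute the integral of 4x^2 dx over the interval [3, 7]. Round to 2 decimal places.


Find the antiderivative of 4x^2:
F(x) = 4/3 * x^3
Apply the Fundamental Theorem of Calculus:
F(7) - F(3)
= 4/3 * 7^3 - 4/3 * 3^3
= 4/3 * (343 - 27)
= 4/3 * 316
= 1264/3 ≈ 421.33

421.33


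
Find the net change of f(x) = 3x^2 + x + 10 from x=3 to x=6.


Net change = f(b) - f(a)
f(x) = 3x^2 + x + 10
Compute f(6):
f(6) = 3 * 6^2 + 1 * 6 + 10
= 108 + 6 + 10
= 124
Compute f(3):
f(3) = 3 * 3^2 + 1 * 3 + 10
= 27 + 3 + 10
= 40
Net change = 124 - 40 = 84

84


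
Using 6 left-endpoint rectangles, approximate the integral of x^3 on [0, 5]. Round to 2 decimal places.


Left Riemann sum uses left endpoints of each subinterval.
Interval: [0, 5], n = 6
dx = (5 - 0) / 6 = 5/6
Left endpoints: [0, 5/6, 5/3, 5/2, 10/3, 25/6]
f values: [0, 125/216, 125/27, 125/8, 1000/27, 15625/216]
Sum = dx * (sum of f values)
= 5/6 * 3125/24
= 15625/144 ≈ 108.51

108.51


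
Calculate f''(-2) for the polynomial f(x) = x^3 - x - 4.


First derivative:
f'(x) = 3x^2 - 1
Second derivative:
f''(x) = 6x
Substitute x = -2:
f''(-2) = 6 * (-2) + 0
= -12 + 0
= -12

-12


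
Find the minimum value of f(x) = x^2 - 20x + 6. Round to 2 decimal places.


For a quadratic f(x) = ax^2 + bx + c with a > 0, the minimum is at the vertex.
Vertex x-coordinate: x = -b/(2a)
x = -(-20) / (2 * 1)
x = 20/2 = 10
Substitute back to find the minimum value:
f(10) = 1 * 10^2 - 20 * 10 + 6
= 100 - 200 + 6
= -94 = -94.00

-94.00


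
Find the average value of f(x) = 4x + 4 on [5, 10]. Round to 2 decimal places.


Average value = 1/(b-a) * integral from a to b of f(x) dx
First compute the integral of 4x + 4:
F(x) = 2x^2 + 4x
F(10) = 2 * 100 + 4 * 10 = 240
F(5) = 2 * 25 + 4 * 5 = 70
Integral = 240 - 70 = 170
Average = 170 / (10 - 5) = 170 / 5
= 34 = 34.00

34.00


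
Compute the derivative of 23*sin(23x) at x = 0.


Apply the chain rule to differentiate 23*sin(23x):
d/dx [23*sin(23x)]
= 23 * cos(23x) * d/dx(23x)
= 23 * 23 * cos(23x)
= 529 * cos(23x)
Evaluate at x = 0:
= 529 * cos(0)
= 529 * 1
= 529

529


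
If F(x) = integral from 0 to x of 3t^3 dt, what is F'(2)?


By the Fundamental Theorem of Calculus (Part 1):
If F(x) = integral from 0 to x of f(t) dt, then F'(x) = f(x)
Here f(t) = 3t^3
So F'(x) = 3x^3
Evaluate at x = 2:
F'(2) = 3 * 2^3
= 3 * 8
= 24

24


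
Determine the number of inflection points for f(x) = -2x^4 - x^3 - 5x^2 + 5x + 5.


Inflection points occur where f''(x) = 0 and concavity changes.
f(x) = -2x^4 - x^3 - 5x^2 + 5x + 5
f'(x) = -8x^3 - 3x^2 - 10x + 5
f''(x) = -24x^2 - 6x - 10
This is a quadratic in x. Use the discriminant to count real roots.
Discriminant = (-6)^2 - 4 * (-24) * (-10)
= 36 - 960
= -924
Since discriminant < 0, f''(x) = 0 has no real solutions.
Number of inflection points: 0

0


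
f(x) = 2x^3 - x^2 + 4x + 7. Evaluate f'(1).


Differentiate f(x) = 2x^3 - x^2 + 4x + 7 term by term:
f'(x) = 6x^2 - 2x + 4
Substitute x = 1:
f'(1) = 6 * 1^2 - 2 * 1 + 4
= 6 - 2 + 4
= 8

8


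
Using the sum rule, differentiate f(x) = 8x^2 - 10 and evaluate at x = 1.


Differentiate term by term using power and sum rules:
f(x) = 8x^2 - 10
f'(x) = 16x
Substitute x = 1:
f'(1) = 16 * 1 + 0
= 16 + 0
= 16

16


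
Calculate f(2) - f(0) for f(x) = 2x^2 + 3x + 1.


Net change = f(b) - f(a)
f(x) = 2x^2 + 3x + 1
Compute f(2):
f(2) = 2 * 2^2 + 3 * 2 + 1
= 8 + 6 + 1
= 15
Compute f(0):
f(0) = 2 * 0^2 + 3 * 0 + 1
= 0 + 0 + 1
= 1
Net change = 15 - 1 = 14

14


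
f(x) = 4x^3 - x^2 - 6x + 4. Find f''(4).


First derivative:
f'(x) = 12x^2 - 2x - 6
Second derivative:
f''(x) = 24x - 2
Substitute x = 4:
f''(4) = 24 * 4 - 2
= 96 - 2
= 94

94


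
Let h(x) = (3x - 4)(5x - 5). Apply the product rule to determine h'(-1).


Let u(x) = 3x - 4 and v(x) = 5x - 5
u'(x) = 3
v'(x) = 5
Product rule: h'(x) = u'(x)*v(x) + u(x)*v'(x)
= 3 * (5x - 5) + (3x - 4) * 5
At x = -1:
u(-1) = 3 * (-1) - 4 = -7
v(-1) = 5 * (-1) - 5 = -10
h'(-1) = 3 * (-10) + (-7) * 5
= -30 - 35
= -65

-65


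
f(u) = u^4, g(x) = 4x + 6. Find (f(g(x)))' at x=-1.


Using the chain rule: (f(g(x)))' = f'(g(x)) * g'(x)
First, find g(-1):
g(-1) = 4 * (-1) + 6 = 2
Next, f'(u) = 4u^3
And g'(x) = 4
So f'(g(-1)) * g'(-1)
= 4 * 2^3 * 4
= 4 * 8 * 4
= 128

128


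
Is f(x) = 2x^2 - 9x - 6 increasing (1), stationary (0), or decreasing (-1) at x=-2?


Compute f'(x) to determine behavior:
f'(x) = 4x - 9
f'(-2) = 4 * (-2) - 9
= -8 - 9
= -17
Since f'(-2) < 0, the function is decreasing (-1)

-1


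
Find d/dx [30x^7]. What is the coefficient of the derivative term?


We apply the power rule: d/dx [ax^n] = a*n * x^(n-1)
d/dx [30x^7]
= 30 * 7 * x^(7-1)
= 210x^6
The coefficient is 210

210


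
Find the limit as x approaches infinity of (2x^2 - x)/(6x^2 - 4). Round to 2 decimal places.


For limits at infinity with equal-degree polynomials,
we compare leading coefficients.
Numerator leading term: 2x^2
Denominator leading term: 6x^2
Divide both by x^2:
lim = (2 - 1/x) / (6 - 4/x^2)
As x -> infinity, the 1/x and 1/x^2 terms vanish:
= 2/6 = 1/3 ≈ 0.33

0.33


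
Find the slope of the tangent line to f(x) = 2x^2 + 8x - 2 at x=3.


The slope of the tangent line equals f'(x) at the point.
f(x) = 2x^2 + 8x - 2
f'(x) = 4x + 8
At x = 3:
f'(3) = 4 * 3 + 8
= 12 + 8
= 20

20


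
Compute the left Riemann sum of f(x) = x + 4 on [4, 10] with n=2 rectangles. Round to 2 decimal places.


Left Riemann sum uses left endpoints of each subinterval.
Interval: [4, 10], n = 2
dx = (10 - 4) / 2 = 3
Left endpoints: [4, 7]
f values: [8, 11]
Sum = dx * (sum of f values)
= 3 * 19
= 57 = 57.00

57.00


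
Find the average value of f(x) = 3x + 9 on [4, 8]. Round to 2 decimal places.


Average value = 1/(b-a) * integral from a to b of f(x) dx
First compute the integral of 3x + 9:
F(x) = (3/2)x^2 + 9x
F(8) = 3/2 * 64 + 9 * 8 = 168
F(4) = 3/2 * 16 + 9 * 4 = 60
Integral = 168 - 60 = 108
Average = 108 / (8 - 4) = 108 / 4
= 27 = 27.00

27.00


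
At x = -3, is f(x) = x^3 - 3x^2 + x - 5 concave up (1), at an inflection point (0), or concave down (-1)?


Concavity is determined by the sign of f''(x).
f(x) = x^3 - 3x^2 + x - 5
f'(x) = 3x^2 - 6x + 1
f''(x) = 6x - 6
f''(-3) = 6 * (-3) - 6
= -18 - 6
= -24
Since f''(-3) < 0, the function is concave down (-1)

-1


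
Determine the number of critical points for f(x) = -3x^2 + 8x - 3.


Find where f'(x) = 0:
f'(x) = -6x + 8
Set f'(x) = 0:
-6x + 8 = 0
x = -8 / (-6) = 4/3
This is a linear equation in x, so there is exactly one solution.
Number of critical points: 1

1


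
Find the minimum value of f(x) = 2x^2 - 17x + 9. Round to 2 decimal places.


For a quadratic f(x) = ax^2 + bx + c with a > 0, the minimum is at the vertex.
Vertex x-coordinate: x = -b/(2a)
x = -(-17) / (2 * 2)
x = 17/4
Substitute back to find the minimum value:
f(17/4) = 2 * (17/4)^2 - 17 * (17/4) + 9
= 289/8 - 289/4 + 9
= -217/8 ≈ -27.13

-27.13
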